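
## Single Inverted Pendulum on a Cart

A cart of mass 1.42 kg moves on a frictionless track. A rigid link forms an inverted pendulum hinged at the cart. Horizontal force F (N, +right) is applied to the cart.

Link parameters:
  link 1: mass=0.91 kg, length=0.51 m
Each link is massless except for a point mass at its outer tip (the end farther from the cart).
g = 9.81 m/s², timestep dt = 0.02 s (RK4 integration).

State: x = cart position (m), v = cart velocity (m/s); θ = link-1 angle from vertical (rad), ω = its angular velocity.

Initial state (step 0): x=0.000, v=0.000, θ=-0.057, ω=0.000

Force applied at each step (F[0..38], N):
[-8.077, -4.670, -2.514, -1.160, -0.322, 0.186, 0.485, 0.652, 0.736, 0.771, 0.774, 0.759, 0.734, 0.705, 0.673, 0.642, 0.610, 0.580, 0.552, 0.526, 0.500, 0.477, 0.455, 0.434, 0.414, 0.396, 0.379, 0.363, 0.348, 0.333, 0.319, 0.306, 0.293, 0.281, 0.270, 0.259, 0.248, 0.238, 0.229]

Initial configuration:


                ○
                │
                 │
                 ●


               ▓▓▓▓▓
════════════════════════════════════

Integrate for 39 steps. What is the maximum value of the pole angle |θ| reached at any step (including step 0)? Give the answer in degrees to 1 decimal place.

Answer: 3.3°

Derivation:
apply F[0]=-8.077 → step 1: x=-0.001, v=-0.106, θ=-0.055, ω=0.187
apply F[1]=-4.670 → step 2: x=-0.004, v=-0.166, θ=-0.050, ω=0.282
apply F[2]=-2.514 → step 3: x=-0.007, v=-0.195, θ=-0.044, ω=0.321
apply F[3]=-1.160 → step 4: x=-0.011, v=-0.206, θ=-0.038, ω=0.327
apply F[4]=-0.322 → step 5: x=-0.016, v=-0.206, θ=-0.032, ω=0.314
apply F[5]=+0.186 → step 6: x=-0.020, v=-0.200, θ=-0.025, ω=0.291
apply F[6]=+0.485 → step 7: x=-0.023, v=-0.190, θ=-0.020, ω=0.264
apply F[7]=+0.652 → step 8: x=-0.027, v=-0.179, θ=-0.015, ω=0.235
apply F[8]=+0.736 → step 9: x=-0.031, v=-0.167, θ=-0.011, ω=0.206
apply F[9]=+0.771 → step 10: x=-0.034, v=-0.155, θ=-0.007, ω=0.180
apply F[10]=+0.774 → step 11: x=-0.037, v=-0.144, θ=-0.003, ω=0.155
apply F[11]=+0.759 → step 12: x=-0.040, v=-0.133, θ=-0.000, ω=0.133
apply F[12]=+0.734 → step 13: x=-0.042, v=-0.123, θ=0.002, ω=0.113
apply F[13]=+0.705 → step 14: x=-0.045, v=-0.113, θ=0.004, ω=0.096
apply F[14]=+0.673 → step 15: x=-0.047, v=-0.104, θ=0.006, ω=0.080
apply F[15]=+0.642 → step 16: x=-0.049, v=-0.096, θ=0.007, ω=0.067
apply F[16]=+0.610 → step 17: x=-0.051, v=-0.088, θ=0.009, ω=0.055
apply F[17]=+0.580 → step 18: x=-0.052, v=-0.081, θ=0.010, ω=0.045
apply F[18]=+0.552 → step 19: x=-0.054, v=-0.075, θ=0.010, ω=0.036
apply F[19]=+0.526 → step 20: x=-0.055, v=-0.069, θ=0.011, ω=0.028
apply F[20]=+0.500 → step 21: x=-0.057, v=-0.063, θ=0.011, ω=0.021
apply F[21]=+0.477 → step 22: x=-0.058, v=-0.058, θ=0.012, ω=0.015
apply F[22]=+0.455 → step 23: x=-0.059, v=-0.053, θ=0.012, ω=0.010
apply F[23]=+0.434 → step 24: x=-0.060, v=-0.048, θ=0.012, ω=0.006
apply F[24]=+0.414 → step 25: x=-0.061, v=-0.044, θ=0.012, ω=0.003
apply F[25]=+0.396 → step 26: x=-0.062, v=-0.040, θ=0.012, ω=-0.001
apply F[26]=+0.379 → step 27: x=-0.062, v=-0.036, θ=0.012, ω=-0.003
apply F[27]=+0.363 → step 28: x=-0.063, v=-0.033, θ=0.012, ω=-0.006
apply F[28]=+0.348 → step 29: x=-0.064, v=-0.029, θ=0.012, ω=-0.007
apply F[29]=+0.333 → step 30: x=-0.064, v=-0.026, θ=0.012, ω=-0.009
apply F[30]=+0.319 → step 31: x=-0.065, v=-0.023, θ=0.012, ω=-0.010
apply F[31]=+0.306 → step 32: x=-0.065, v=-0.020, θ=0.012, ω=-0.011
apply F[32]=+0.293 → step 33: x=-0.066, v=-0.018, θ=0.011, ω=-0.012
apply F[33]=+0.281 → step 34: x=-0.066, v=-0.015, θ=0.011, ω=-0.013
apply F[34]=+0.270 → step 35: x=-0.066, v=-0.013, θ=0.011, ω=-0.014
apply F[35]=+0.259 → step 36: x=-0.066, v=-0.010, θ=0.011, ω=-0.014
apply F[36]=+0.248 → step 37: x=-0.067, v=-0.008, θ=0.010, ω=-0.014
apply F[37]=+0.238 → step 38: x=-0.067, v=-0.006, θ=0.010, ω=-0.015
apply F[38]=+0.229 → step 39: x=-0.067, v=-0.004, θ=0.010, ω=-0.015
Max |angle| over trajectory = 0.057 rad = 3.3°.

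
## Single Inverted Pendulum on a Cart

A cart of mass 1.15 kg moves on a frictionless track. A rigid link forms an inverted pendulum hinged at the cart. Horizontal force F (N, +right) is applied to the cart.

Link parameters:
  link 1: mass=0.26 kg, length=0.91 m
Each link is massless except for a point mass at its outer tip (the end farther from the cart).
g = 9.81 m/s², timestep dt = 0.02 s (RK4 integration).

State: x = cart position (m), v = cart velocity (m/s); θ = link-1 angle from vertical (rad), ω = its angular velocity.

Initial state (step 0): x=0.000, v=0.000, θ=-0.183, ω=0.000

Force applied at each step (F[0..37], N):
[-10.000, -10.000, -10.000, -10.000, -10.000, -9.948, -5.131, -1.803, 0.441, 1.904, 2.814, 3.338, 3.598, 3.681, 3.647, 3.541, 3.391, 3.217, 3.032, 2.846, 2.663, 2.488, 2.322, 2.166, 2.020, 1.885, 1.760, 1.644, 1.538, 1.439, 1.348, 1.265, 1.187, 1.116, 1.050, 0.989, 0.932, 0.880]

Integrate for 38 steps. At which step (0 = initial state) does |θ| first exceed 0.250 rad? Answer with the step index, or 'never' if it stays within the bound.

Answer: never

Derivation:
apply F[0]=-10.000 → step 1: x=-0.002, v=-0.165, θ=-0.182, ω=0.139
apply F[1]=-10.000 → step 2: x=-0.007, v=-0.330, θ=-0.177, ω=0.279
apply F[2]=-10.000 → step 3: x=-0.015, v=-0.495, θ=-0.170, ω=0.420
apply F[3]=-10.000 → step 4: x=-0.026, v=-0.661, θ=-0.161, ω=0.564
apply F[4]=-10.000 → step 5: x=-0.041, v=-0.827, θ=-0.148, ω=0.712
apply F[5]=-9.948 → step 6: x=-0.059, v=-0.994, θ=-0.132, ω=0.863
apply F[6]=-5.131 → step 7: x=-0.080, v=-1.078, θ=-0.114, ω=0.928
apply F[7]=-1.803 → step 8: x=-0.102, v=-1.105, θ=-0.096, ω=0.935
apply F[8]=+0.441 → step 9: x=-0.124, v=-1.094, θ=-0.077, ω=0.904
apply F[9]=+1.904 → step 10: x=-0.146, v=-1.058, θ=-0.060, ω=0.850
apply F[10]=+2.814 → step 11: x=-0.166, v=-1.007, θ=-0.043, ω=0.783
apply F[11]=+3.338 → step 12: x=-0.186, v=-0.947, θ=-0.028, ω=0.710
apply F[12]=+3.598 → step 13: x=-0.204, v=-0.884, θ=-0.015, ω=0.636
apply F[13]=+3.681 → step 14: x=-0.221, v=-0.819, θ=-0.003, ω=0.563
apply F[14]=+3.647 → step 15: x=-0.237, v=-0.756, θ=0.008, ω=0.494
apply F[15]=+3.541 → step 16: x=-0.251, v=-0.695, θ=0.017, ω=0.430
apply F[16]=+3.391 → step 17: x=-0.265, v=-0.637, θ=0.025, ω=0.370
apply F[17]=+3.217 → step 18: x=-0.277, v=-0.582, θ=0.032, ω=0.316
apply F[18]=+3.032 → step 19: x=-0.288, v=-0.531, θ=0.038, ω=0.268
apply F[19]=+2.846 → step 20: x=-0.298, v=-0.483, θ=0.042, ω=0.224
apply F[20]=+2.663 → step 21: x=-0.307, v=-0.439, θ=0.047, ω=0.185
apply F[21]=+2.488 → step 22: x=-0.316, v=-0.398, θ=0.050, ω=0.150
apply F[22]=+2.322 → step 23: x=-0.323, v=-0.360, θ=0.053, ω=0.119
apply F[23]=+2.166 → step 24: x=-0.330, v=-0.325, θ=0.055, ω=0.092
apply F[24]=+2.020 → step 25: x=-0.336, v=-0.292, θ=0.056, ω=0.068
apply F[25]=+1.885 → step 26: x=-0.342, v=-0.262, θ=0.057, ω=0.047
apply F[26]=+1.760 → step 27: x=-0.347, v=-0.234, θ=0.058, ω=0.029
apply F[27]=+1.644 → step 28: x=-0.351, v=-0.208, θ=0.059, ω=0.013
apply F[28]=+1.538 → step 29: x=-0.355, v=-0.184, θ=0.059, ω=-0.001
apply F[29]=+1.439 → step 30: x=-0.359, v=-0.161, θ=0.059, ω=-0.013
apply F[30]=+1.348 → step 31: x=-0.362, v=-0.140, θ=0.058, ω=-0.023
apply F[31]=+1.265 → step 32: x=-0.364, v=-0.121, θ=0.058, ω=-0.032
apply F[32]=+1.187 → step 33: x=-0.366, v=-0.103, θ=0.057, ω=-0.039
apply F[33]=+1.116 → step 34: x=-0.368, v=-0.086, θ=0.056, ω=-0.046
apply F[34]=+1.050 → step 35: x=-0.370, v=-0.070, θ=0.055, ω=-0.051
apply F[35]=+0.989 → step 36: x=-0.371, v=-0.055, θ=0.054, ω=-0.055
apply F[36]=+0.932 → step 37: x=-0.372, v=-0.041, θ=0.053, ω=-0.059
apply F[37]=+0.880 → step 38: x=-0.373, v=-0.028, θ=0.052, ω=-0.062
max |θ| = 0.183 ≤ 0.250 over all 39 states.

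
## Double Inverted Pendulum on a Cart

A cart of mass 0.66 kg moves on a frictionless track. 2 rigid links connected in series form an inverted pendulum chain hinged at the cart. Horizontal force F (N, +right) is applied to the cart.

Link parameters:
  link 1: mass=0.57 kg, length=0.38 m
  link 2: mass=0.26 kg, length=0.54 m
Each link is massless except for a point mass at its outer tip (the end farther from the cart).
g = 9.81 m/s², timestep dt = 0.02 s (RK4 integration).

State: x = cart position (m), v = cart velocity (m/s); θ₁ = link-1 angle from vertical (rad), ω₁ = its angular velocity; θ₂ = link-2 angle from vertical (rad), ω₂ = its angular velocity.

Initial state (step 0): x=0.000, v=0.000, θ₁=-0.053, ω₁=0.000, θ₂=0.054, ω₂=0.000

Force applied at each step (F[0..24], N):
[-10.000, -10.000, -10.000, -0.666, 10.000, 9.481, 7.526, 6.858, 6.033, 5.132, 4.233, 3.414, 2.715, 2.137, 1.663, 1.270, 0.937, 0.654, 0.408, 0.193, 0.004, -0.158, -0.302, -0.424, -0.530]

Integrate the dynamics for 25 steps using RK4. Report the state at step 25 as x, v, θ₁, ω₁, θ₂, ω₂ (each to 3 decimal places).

Answer: x=0.080, v=0.501, θ₁=-0.007, ω₁=-0.332, θ₂=0.010, ω₂=-0.221

Derivation:
apply F[0]=-10.000 → step 1: x=-0.003, v=-0.290, θ₁=-0.046, ω₁=0.709, θ₂=0.055, ω₂=0.059
apply F[1]=-10.000 → step 2: x=-0.012, v=-0.584, θ₁=-0.024, ω₁=1.442, θ₂=0.056, ω₂=0.108
apply F[2]=-10.000 → step 3: x=-0.026, v=-0.885, θ₁=0.012, ω₁=2.217, θ₂=0.059, ω₂=0.138
apply F[3]=-0.666 → step 4: x=-0.044, v=-0.912, θ₁=0.057, ω₁=2.301, θ₂=0.062, ω₂=0.149
apply F[4]=+10.000 → step 5: x=-0.060, v=-0.627, θ₁=0.096, ω₁=1.598, θ₂=0.065, ω₂=0.141
apply F[5]=+9.481 → step 6: x=-0.070, v=-0.369, θ₁=0.122, ω₁=0.991, θ₂=0.067, ω₂=0.116
apply F[6]=+7.526 → step 7: x=-0.075, v=-0.176, θ₁=0.137, ω₁=0.570, θ₂=0.069, ω₂=0.080
apply F[7]=+6.858 → step 8: x=-0.077, v=-0.007, θ₁=0.145, ω₁=0.221, θ₂=0.070, ω₂=0.038
apply F[8]=+6.033 → step 9: x=-0.076, v=0.137, θ₁=0.147, ω₁=-0.058, θ₂=0.071, ω₂=-0.006
apply F[9]=+5.132 → step 10: x=-0.072, v=0.254, θ₁=0.144, ω₁=-0.269, θ₂=0.070, ω₂=-0.048
apply F[10]=+4.233 → step 11: x=-0.066, v=0.346, θ₁=0.137, ω₁=-0.419, θ₂=0.069, ω₂=-0.088
apply F[11]=+3.414 → step 12: x=-0.058, v=0.416, θ₁=0.127, ω₁=-0.518, θ₂=0.067, ω₂=-0.123
apply F[12]=+2.715 → step 13: x=-0.049, v=0.468, θ₁=0.117, ω₁=-0.577, θ₂=0.064, ω₂=-0.153
apply F[13]=+2.137 → step 14: x=-0.039, v=0.505, θ₁=0.105, ω₁=-0.607, θ₂=0.061, ω₂=-0.179
apply F[14]=+1.663 → step 15: x=-0.029, v=0.531, θ₁=0.093, ω₁=-0.615, θ₂=0.057, ω₂=-0.199
apply F[15]=+1.270 → step 16: x=-0.018, v=0.549, θ₁=0.080, ω₁=-0.609, θ₂=0.053, ω₂=-0.216
apply F[16]=+0.937 → step 17: x=-0.007, v=0.559, θ₁=0.068, ω₁=-0.593, θ₂=0.048, ω₂=-0.228
apply F[17]=+0.654 → step 18: x=0.004, v=0.564, θ₁=0.057, ω₁=-0.569, θ₂=0.044, ω₂=-0.237
apply F[18]=+0.408 → step 19: x=0.015, v=0.564, θ₁=0.046, ω₁=-0.540, θ₂=0.039, ω₂=-0.242
apply F[19]=+0.193 → step 20: x=0.026, v=0.560, θ₁=0.035, ω₁=-0.508, θ₂=0.034, ω₂=-0.244
apply F[20]=+0.004 → step 21: x=0.038, v=0.553, θ₁=0.025, ω₁=-0.473, θ₂=0.029, ω₂=-0.244
apply F[21]=-0.158 → step 22: x=0.049, v=0.543, θ₁=0.016, ω₁=-0.438, θ₂=0.024, ω₂=-0.241
apply F[22]=-0.302 → step 23: x=0.059, v=0.531, θ₁=0.008, ω₁=-0.402, θ₂=0.019, ω₂=-0.236
apply F[23]=-0.424 → step 24: x=0.070, v=0.517, θ₁=0.000, ω₁=-0.367, θ₂=0.015, ω₂=-0.229
apply F[24]=-0.530 → step 25: x=0.080, v=0.501, θ₁=-0.007, ω₁=-0.332, θ₂=0.010, ω₂=-0.221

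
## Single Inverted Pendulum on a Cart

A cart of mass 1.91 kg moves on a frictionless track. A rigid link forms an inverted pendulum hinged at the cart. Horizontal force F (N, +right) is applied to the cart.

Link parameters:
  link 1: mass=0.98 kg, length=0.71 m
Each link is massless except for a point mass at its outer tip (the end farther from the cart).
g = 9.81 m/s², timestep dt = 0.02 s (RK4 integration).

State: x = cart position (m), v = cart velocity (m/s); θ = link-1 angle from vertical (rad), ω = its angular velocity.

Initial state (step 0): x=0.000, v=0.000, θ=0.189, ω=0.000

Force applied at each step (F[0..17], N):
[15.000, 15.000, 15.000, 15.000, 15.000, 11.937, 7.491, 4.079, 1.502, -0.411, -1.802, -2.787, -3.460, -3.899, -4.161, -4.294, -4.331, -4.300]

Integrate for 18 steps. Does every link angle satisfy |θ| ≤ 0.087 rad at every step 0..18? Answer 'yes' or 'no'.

Answer: no

Derivation:
apply F[0]=+15.000 → step 1: x=0.001, v=0.136, θ=0.188, ω=-0.136
apply F[1]=+15.000 → step 2: x=0.005, v=0.273, θ=0.184, ω=-0.274
apply F[2]=+15.000 → step 3: x=0.012, v=0.410, θ=0.177, ω=-0.415
apply F[3]=+15.000 → step 4: x=0.022, v=0.548, θ=0.167, ω=-0.559
apply F[4]=+15.000 → step 5: x=0.034, v=0.688, θ=0.154, ω=-0.710
apply F[5]=+11.937 → step 6: x=0.049, v=0.798, θ=0.139, ω=-0.822
apply F[6]=+7.491 → step 7: x=0.066, v=0.863, θ=0.122, ω=-0.878
apply F[7]=+4.079 → step 8: x=0.083, v=0.895, θ=0.104, ω=-0.891
apply F[8]=+1.502 → step 9: x=0.101, v=0.902, θ=0.087, ω=-0.874
apply F[9]=-0.411 → step 10: x=0.119, v=0.890, θ=0.070, ω=-0.836
apply F[10]=-1.802 → step 11: x=0.137, v=0.865, θ=0.053, ω=-0.785
apply F[11]=-2.787 → step 12: x=0.154, v=0.832, θ=0.038, ω=-0.725
apply F[12]=-3.460 → step 13: x=0.170, v=0.793, θ=0.024, ω=-0.661
apply F[13]=-3.899 → step 14: x=0.185, v=0.750, θ=0.012, ω=-0.596
apply F[14]=-4.161 → step 15: x=0.200, v=0.706, θ=0.001, ω=-0.532
apply F[15]=-4.294 → step 16: x=0.214, v=0.661, θ=-0.009, ω=-0.471
apply F[16]=-4.331 → step 17: x=0.226, v=0.617, θ=-0.018, ω=-0.413
apply F[17]=-4.300 → step 18: x=0.238, v=0.575, θ=-0.026, ω=-0.359
Max |angle| over trajectory = 0.189 rad; bound = 0.087 → exceeded.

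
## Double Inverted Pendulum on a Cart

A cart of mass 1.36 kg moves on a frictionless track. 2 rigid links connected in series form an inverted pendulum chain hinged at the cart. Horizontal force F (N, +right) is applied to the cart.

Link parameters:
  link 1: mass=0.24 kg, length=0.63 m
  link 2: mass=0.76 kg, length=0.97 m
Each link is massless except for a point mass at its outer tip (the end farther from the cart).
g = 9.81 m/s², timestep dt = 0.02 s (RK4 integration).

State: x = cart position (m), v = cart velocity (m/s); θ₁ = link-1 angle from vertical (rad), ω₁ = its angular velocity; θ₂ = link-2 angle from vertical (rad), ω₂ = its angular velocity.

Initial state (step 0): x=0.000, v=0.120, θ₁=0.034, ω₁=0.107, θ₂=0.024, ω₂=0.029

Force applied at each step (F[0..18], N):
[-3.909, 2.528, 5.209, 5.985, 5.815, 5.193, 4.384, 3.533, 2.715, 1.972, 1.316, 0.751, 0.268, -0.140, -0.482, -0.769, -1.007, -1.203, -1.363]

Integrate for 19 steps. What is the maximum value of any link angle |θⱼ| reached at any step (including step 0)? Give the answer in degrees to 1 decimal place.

apply F[0]=-3.909 → step 1: x=0.002, v=0.057, θ₁=0.037, ω₁=0.228, θ₂=0.024, ω₂=0.020
apply F[1]=+2.528 → step 2: x=0.003, v=0.089, θ₁=0.042, ω₁=0.205, θ₂=0.025, ω₂=0.007
apply F[2]=+5.209 → step 3: x=0.006, v=0.159, θ₁=0.045, ω₁=0.126, θ₂=0.025, ω₂=-0.009
apply F[3]=+5.985 → step 4: x=0.010, v=0.240, θ₁=0.047, ω₁=0.033, θ₂=0.024, ω₂=-0.027
apply F[4]=+5.815 → step 5: x=0.015, v=0.319, θ₁=0.046, ω₁=-0.055, θ₂=0.024, ω₂=-0.046
apply F[5]=+5.193 → step 6: x=0.022, v=0.389, θ₁=0.044, ω₁=-0.129, θ₂=0.023, ω₂=-0.065
apply F[6]=+4.384 → step 7: x=0.031, v=0.447, θ₁=0.041, ω₁=-0.187, θ₂=0.021, ω₂=-0.083
apply F[7]=+3.533 → step 8: x=0.040, v=0.493, θ₁=0.037, ω₁=-0.229, θ₂=0.019, ω₂=-0.100
apply F[8]=+2.715 → step 9: x=0.050, v=0.528, θ₁=0.032, ω₁=-0.257, θ₂=0.017, ω₂=-0.114
apply F[9]=+1.972 → step 10: x=0.061, v=0.553, θ₁=0.027, ω₁=-0.274, θ₂=0.015, ω₂=-0.125
apply F[10]=+1.316 → step 11: x=0.072, v=0.569, θ₁=0.022, ω₁=-0.280, θ₂=0.012, ω₂=-0.134
apply F[11]=+0.751 → step 12: x=0.084, v=0.577, θ₁=0.016, ω₁=-0.280, θ₂=0.009, ω₂=-0.141
apply F[12]=+0.268 → step 13: x=0.095, v=0.579, θ₁=0.010, ω₁=-0.274, θ₂=0.006, ω₂=-0.146
apply F[13]=-0.140 → step 14: x=0.107, v=0.576, θ₁=0.005, ω₁=-0.264, θ₂=0.004, ω₂=-0.148
apply F[14]=-0.482 → step 15: x=0.118, v=0.569, θ₁=-0.000, ω₁=-0.251, θ₂=0.001, ω₂=-0.148
apply F[15]=-0.769 → step 16: x=0.130, v=0.558, θ₁=-0.005, ω₁=-0.236, θ₂=-0.002, ω₂=-0.147
apply F[16]=-1.007 → step 17: x=0.141, v=0.544, θ₁=-0.010, ω₁=-0.220, θ₂=-0.005, ω₂=-0.144
apply F[17]=-1.203 → step 18: x=0.151, v=0.528, θ₁=-0.014, ω₁=-0.203, θ₂=-0.008, ω₂=-0.140
apply F[18]=-1.363 → step 19: x=0.162, v=0.510, θ₁=-0.018, ω₁=-0.186, θ₂=-0.011, ω₂=-0.134
Max |angle| over trajectory = 0.047 rad = 2.7°.

Answer: 2.7°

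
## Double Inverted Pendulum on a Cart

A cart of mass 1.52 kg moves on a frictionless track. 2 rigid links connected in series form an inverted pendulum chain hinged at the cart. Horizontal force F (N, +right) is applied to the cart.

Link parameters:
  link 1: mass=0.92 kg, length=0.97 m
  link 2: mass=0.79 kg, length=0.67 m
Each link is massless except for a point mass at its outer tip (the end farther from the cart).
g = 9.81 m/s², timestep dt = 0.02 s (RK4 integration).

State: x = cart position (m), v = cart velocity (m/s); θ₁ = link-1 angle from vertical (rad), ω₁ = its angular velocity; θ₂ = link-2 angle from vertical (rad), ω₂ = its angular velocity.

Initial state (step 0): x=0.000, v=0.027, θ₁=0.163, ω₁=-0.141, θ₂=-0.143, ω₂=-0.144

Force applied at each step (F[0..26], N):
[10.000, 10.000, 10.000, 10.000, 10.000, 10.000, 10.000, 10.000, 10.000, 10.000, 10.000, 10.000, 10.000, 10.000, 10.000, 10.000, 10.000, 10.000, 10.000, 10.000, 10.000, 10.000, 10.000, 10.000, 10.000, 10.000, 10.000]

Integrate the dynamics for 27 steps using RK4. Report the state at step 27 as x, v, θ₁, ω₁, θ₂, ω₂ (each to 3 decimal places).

apply F[0]=+10.000 → step 1: x=0.002, v=0.124, θ₁=0.160, ω₁=-0.158, θ₂=-0.147, ω₂=-0.306
apply F[1]=+10.000 → step 2: x=0.005, v=0.221, θ₁=0.157, ω₁=-0.176, θ₂=-0.155, ω₂=-0.468
apply F[2]=+10.000 → step 3: x=0.010, v=0.320, θ₁=0.153, ω₁=-0.196, θ₂=-0.166, ω₂=-0.633
apply F[3]=+10.000 → step 4: x=0.018, v=0.419, θ₁=0.149, ω₁=-0.218, θ₂=-0.181, ω₂=-0.799
apply F[4]=+10.000 → step 5: x=0.027, v=0.520, θ₁=0.144, ω₁=-0.241, θ₂=-0.198, ω₂=-0.969
apply F[5]=+10.000 → step 6: x=0.039, v=0.623, θ₁=0.139, ω₁=-0.268, θ₂=-0.219, ω₂=-1.143
apply F[6]=+10.000 → step 7: x=0.052, v=0.727, θ₁=0.134, ω₁=-0.297, θ₂=-0.244, ω₂=-1.321
apply F[7]=+10.000 → step 8: x=0.068, v=0.833, θ₁=0.127, ω₁=-0.331, θ₂=-0.272, ω₂=-1.503
apply F[8]=+10.000 → step 9: x=0.085, v=0.941, θ₁=0.120, ω₁=-0.368, θ₂=-0.304, ω₂=-1.690
apply F[9]=+10.000 → step 10: x=0.105, v=1.052, θ₁=0.112, ω₁=-0.412, θ₂=-0.340, ω₂=-1.880
apply F[10]=+10.000 → step 11: x=0.127, v=1.165, θ₁=0.104, ω₁=-0.461, θ₂=-0.379, ω₂=-2.074
apply F[11]=+10.000 → step 12: x=0.152, v=1.280, θ₁=0.094, ω₁=-0.519, θ₂=-0.423, ω₂=-2.269
apply F[12]=+10.000 → step 13: x=0.179, v=1.398, θ₁=0.083, ω₁=-0.586, θ₂=-0.470, ω₂=-2.466
apply F[13]=+10.000 → step 14: x=0.208, v=1.518, θ₁=0.070, ω₁=-0.665, θ₂=-0.521, ω₂=-2.662
apply F[14]=+10.000 → step 15: x=0.239, v=1.641, θ₁=0.056, ω₁=-0.756, θ₂=-0.577, ω₂=-2.854
apply F[15]=+10.000 → step 16: x=0.273, v=1.766, θ₁=0.040, ω₁=-0.862, θ₂=-0.636, ω₂=-3.042
apply F[16]=+10.000 → step 17: x=0.310, v=1.894, θ₁=0.022, ω₁=-0.984, θ₂=-0.698, ω₂=-3.222
apply F[17]=+10.000 → step 18: x=0.349, v=2.025, θ₁=0.001, ω₁=-1.123, θ₂=-0.764, ω₂=-3.392
apply F[18]=+10.000 → step 19: x=0.391, v=2.157, θ₁=-0.023, ω₁=-1.281, θ₂=-0.834, ω₂=-3.549
apply F[19]=+10.000 → step 20: x=0.436, v=2.292, θ₁=-0.051, ω₁=-1.459, θ₂=-0.906, ω₂=-3.689
apply F[20]=+10.000 → step 21: x=0.483, v=2.427, θ₁=-0.082, ω₁=-1.657, θ₂=-0.981, ω₂=-3.808
apply F[21]=+10.000 → step 22: x=0.533, v=2.564, θ₁=-0.117, ω₁=-1.874, θ₂=-1.058, ω₂=-3.902
apply F[22]=+10.000 → step 23: x=0.585, v=2.699, θ₁=-0.157, ω₁=-2.110, θ₂=-1.137, ω₂=-3.965
apply F[23]=+10.000 → step 24: x=0.641, v=2.833, θ₁=-0.202, ω₁=-2.362, θ₂=-1.217, ω₂=-3.993
apply F[24]=+10.000 → step 25: x=0.699, v=2.963, θ₁=-0.252, ω₁=-2.627, θ₂=-1.297, ω₂=-3.979
apply F[25]=+10.000 → step 26: x=0.759, v=3.087, θ₁=-0.307, ω₁=-2.902, θ₂=-1.376, ω₂=-3.919
apply F[26]=+10.000 → step 27: x=0.822, v=3.202, θ₁=-0.368, ω₁=-3.181, θ₂=-1.453, ω₂=-3.807

Answer: x=0.822, v=3.202, θ₁=-0.368, ω₁=-3.181, θ₂=-1.453, ω₂=-3.807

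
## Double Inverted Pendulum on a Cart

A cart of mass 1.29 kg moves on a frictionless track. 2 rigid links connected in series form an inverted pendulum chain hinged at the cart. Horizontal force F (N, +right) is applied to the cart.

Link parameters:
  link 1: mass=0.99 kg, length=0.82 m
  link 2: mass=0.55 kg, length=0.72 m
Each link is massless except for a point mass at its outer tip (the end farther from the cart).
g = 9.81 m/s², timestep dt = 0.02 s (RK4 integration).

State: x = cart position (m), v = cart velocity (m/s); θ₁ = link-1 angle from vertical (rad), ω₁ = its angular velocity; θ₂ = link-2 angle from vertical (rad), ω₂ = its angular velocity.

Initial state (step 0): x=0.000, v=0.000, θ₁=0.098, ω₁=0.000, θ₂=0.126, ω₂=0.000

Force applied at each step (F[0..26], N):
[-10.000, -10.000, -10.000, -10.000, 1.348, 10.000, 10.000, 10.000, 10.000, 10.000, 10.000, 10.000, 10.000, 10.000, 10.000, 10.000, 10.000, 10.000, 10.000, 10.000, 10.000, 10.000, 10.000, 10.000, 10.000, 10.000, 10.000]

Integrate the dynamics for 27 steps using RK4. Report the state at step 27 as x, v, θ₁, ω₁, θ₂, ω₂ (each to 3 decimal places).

apply F[0]=-10.000 → step 1: x=-0.002, v=-0.176, θ₁=0.100, ω₁=0.234, θ₂=0.126, ω₂=0.010
apply F[1]=-10.000 → step 2: x=-0.007, v=-0.353, θ₁=0.107, ω₁=0.470, θ₂=0.126, ω₂=0.019
apply F[2]=-10.000 → step 3: x=-0.016, v=-0.530, θ₁=0.119, ω₁=0.711, θ₂=0.127, ω₂=0.024
apply F[3]=-10.000 → step 4: x=-0.028, v=-0.710, θ₁=0.136, ω₁=0.958, θ₂=0.127, ω₂=0.024
apply F[4]=+1.348 → step 5: x=-0.043, v=-0.719, θ₁=0.155, ω₁=1.007, θ₂=0.128, ω₂=0.017
apply F[5]=+10.000 → step 6: x=-0.056, v=-0.603, θ₁=0.175, ω₁=0.911, θ₂=0.128, ω₂=0.001
apply F[6]=+10.000 → step 7: x=-0.067, v=-0.492, θ₁=0.192, ω₁=0.829, θ₂=0.128, ω₂=-0.023
apply F[7]=+10.000 → step 8: x=-0.075, v=-0.385, θ₁=0.208, ω₁=0.758, θ₂=0.127, ω₂=-0.054
apply F[8]=+10.000 → step 9: x=-0.082, v=-0.282, θ₁=0.222, ω₁=0.699, θ₂=0.126, ω₂=-0.094
apply F[9]=+10.000 → step 10: x=-0.087, v=-0.182, θ₁=0.236, ω₁=0.650, θ₂=0.123, ω₂=-0.140
apply F[10]=+10.000 → step 11: x=-0.089, v=-0.086, θ₁=0.248, ω₁=0.610, θ₂=0.120, ω₂=-0.193
apply F[11]=+10.000 → step 12: x=-0.090, v=0.007, θ₁=0.260, ω₁=0.578, θ₂=0.115, ω₂=-0.254
apply F[12]=+10.000 → step 13: x=-0.089, v=0.098, θ₁=0.272, ω₁=0.555, θ₂=0.110, ω₂=-0.321
apply F[13]=+10.000 → step 14: x=-0.086, v=0.187, θ₁=0.283, ω₁=0.540, θ₂=0.103, ω₂=-0.396
apply F[14]=+10.000 → step 15: x=-0.082, v=0.273, θ₁=0.293, ω₁=0.533, θ₂=0.094, ω₂=-0.479
apply F[15]=+10.000 → step 16: x=-0.075, v=0.357, θ₁=0.304, ω₁=0.532, θ₂=0.083, ω₂=-0.570
apply F[16]=+10.000 → step 17: x=-0.067, v=0.440, θ₁=0.315, ω₁=0.539, θ₂=0.071, ω₂=-0.669
apply F[17]=+10.000 → step 18: x=-0.058, v=0.521, θ₁=0.326, ω₁=0.552, θ₂=0.057, ω₂=-0.777
apply F[18]=+10.000 → step 19: x=-0.047, v=0.600, θ₁=0.337, ω₁=0.572, θ₂=0.040, ω₂=-0.894
apply F[19]=+10.000 → step 20: x=-0.034, v=0.679, θ₁=0.348, ω₁=0.599, θ₂=0.021, ω₂=-1.021
apply F[20]=+10.000 → step 21: x=-0.019, v=0.756, θ₁=0.361, ω₁=0.631, θ₂=-0.001, ω₂=-1.157
apply F[21]=+10.000 → step 22: x=-0.004, v=0.833, θ₁=0.374, ω₁=0.668, θ₂=-0.026, ω₂=-1.303
apply F[22]=+10.000 → step 23: x=0.014, v=0.909, θ₁=0.388, ω₁=0.711, θ₂=-0.053, ω₂=-1.460
apply F[23]=+10.000 → step 24: x=0.033, v=0.986, θ₁=0.402, ω₁=0.757, θ₂=-0.084, ω₂=-1.625
apply F[24]=+10.000 → step 25: x=0.053, v=1.062, θ₁=0.418, ω₁=0.805, θ₂=-0.118, ω₂=-1.800
apply F[25]=+10.000 → step 26: x=0.075, v=1.139, θ₁=0.434, ω₁=0.855, θ₂=-0.156, ω₂=-1.982
apply F[26]=+10.000 → step 27: x=0.099, v=1.216, θ₁=0.452, ω₁=0.905, θ₂=-0.198, ω₂=-2.172

Answer: x=0.099, v=1.216, θ₁=0.452, ω₁=0.905, θ₂=-0.198, ω₂=-2.172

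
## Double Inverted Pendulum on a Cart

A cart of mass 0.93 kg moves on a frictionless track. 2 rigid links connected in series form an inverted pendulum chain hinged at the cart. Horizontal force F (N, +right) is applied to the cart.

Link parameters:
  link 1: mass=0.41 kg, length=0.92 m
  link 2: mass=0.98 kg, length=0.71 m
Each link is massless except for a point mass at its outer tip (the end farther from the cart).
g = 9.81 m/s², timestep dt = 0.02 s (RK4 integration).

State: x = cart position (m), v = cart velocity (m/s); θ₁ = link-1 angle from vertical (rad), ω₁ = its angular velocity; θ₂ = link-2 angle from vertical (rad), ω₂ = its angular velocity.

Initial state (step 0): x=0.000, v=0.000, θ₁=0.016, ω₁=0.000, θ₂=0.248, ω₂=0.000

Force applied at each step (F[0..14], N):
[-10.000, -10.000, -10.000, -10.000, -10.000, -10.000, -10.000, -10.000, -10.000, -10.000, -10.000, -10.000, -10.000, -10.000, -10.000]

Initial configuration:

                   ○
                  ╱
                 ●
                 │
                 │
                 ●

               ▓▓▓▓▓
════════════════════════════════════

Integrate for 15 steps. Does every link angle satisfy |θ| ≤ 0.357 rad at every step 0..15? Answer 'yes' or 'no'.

apply F[0]=-10.000 → step 1: x=-0.002, v=-0.219, θ₁=0.017, ω₁=0.143, θ₂=0.250, ω₂=0.188
apply F[1]=-10.000 → step 2: x=-0.009, v=-0.439, θ₁=0.022, ω₁=0.287, θ₂=0.255, ω₂=0.374
apply F[2]=-10.000 → step 3: x=-0.020, v=-0.660, θ₁=0.029, ω₁=0.437, θ₂=0.265, ω₂=0.557
apply F[3]=-10.000 → step 4: x=-0.035, v=-0.883, θ₁=0.039, ω₁=0.593, θ₂=0.278, ω₂=0.734
apply F[4]=-10.000 → step 5: x=-0.055, v=-1.109, θ₁=0.053, ω₁=0.759, θ₂=0.294, ω₂=0.905
apply F[5]=-10.000 → step 6: x=-0.080, v=-1.337, θ₁=0.070, ω₁=0.937, θ₂=0.314, ω₂=1.066
apply F[6]=-10.000 → step 7: x=-0.109, v=-1.567, θ₁=0.090, ω₁=1.129, θ₂=0.337, ω₂=1.213
apply F[7]=-10.000 → step 8: x=-0.142, v=-1.799, θ₁=0.115, ω₁=1.337, θ₂=0.362, ω₂=1.343
apply F[8]=-10.000 → step 9: x=-0.181, v=-2.032, θ₁=0.144, ω₁=1.564, θ₂=0.390, ω₂=1.452
apply F[9]=-10.000 → step 10: x=-0.224, v=-2.264, θ₁=0.178, ω₁=1.809, θ₂=0.420, ω₂=1.536
apply F[10]=-10.000 → step 11: x=-0.271, v=-2.493, θ₁=0.216, ω₁=2.072, θ₂=0.452, ω₂=1.591
apply F[11]=-10.000 → step 12: x=-0.323, v=-2.715, θ₁=0.261, ω₁=2.351, θ₂=0.484, ω₂=1.613
apply F[12]=-10.000 → step 13: x=-0.380, v=-2.926, θ₁=0.311, ω₁=2.642, θ₂=0.516, ω₂=1.603
apply F[13]=-10.000 → step 14: x=-0.440, v=-3.119, θ₁=0.366, ω₁=2.938, θ₂=0.548, ω₂=1.564
apply F[14]=-10.000 → step 15: x=-0.504, v=-3.289, θ₁=0.428, ω₁=3.227, θ₂=0.578, ω₂=1.503
Max |angle| over trajectory = 0.578 rad; bound = 0.357 → exceeded.

Answer: no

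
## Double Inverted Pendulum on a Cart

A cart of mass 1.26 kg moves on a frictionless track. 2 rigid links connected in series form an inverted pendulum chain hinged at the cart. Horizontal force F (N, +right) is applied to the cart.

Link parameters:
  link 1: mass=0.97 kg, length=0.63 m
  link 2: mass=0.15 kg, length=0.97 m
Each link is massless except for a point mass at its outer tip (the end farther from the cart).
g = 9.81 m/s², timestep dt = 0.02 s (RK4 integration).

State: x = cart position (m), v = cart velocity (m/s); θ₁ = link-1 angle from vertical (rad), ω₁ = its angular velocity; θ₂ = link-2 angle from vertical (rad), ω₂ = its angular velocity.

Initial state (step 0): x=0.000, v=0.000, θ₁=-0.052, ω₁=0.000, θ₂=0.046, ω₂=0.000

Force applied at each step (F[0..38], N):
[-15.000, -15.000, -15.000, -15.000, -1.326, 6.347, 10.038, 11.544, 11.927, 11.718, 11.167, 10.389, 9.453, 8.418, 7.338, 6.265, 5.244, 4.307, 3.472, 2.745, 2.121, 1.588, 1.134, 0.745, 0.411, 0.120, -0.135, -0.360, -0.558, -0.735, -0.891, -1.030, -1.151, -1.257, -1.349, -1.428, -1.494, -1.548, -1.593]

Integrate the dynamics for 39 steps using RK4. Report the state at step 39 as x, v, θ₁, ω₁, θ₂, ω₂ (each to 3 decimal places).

Answer: x=0.187, v=0.485, θ₁=-0.038, ω₁=-0.147, θ₂=-0.011, ω₂=-0.120

Derivation:
apply F[0]=-15.000 → step 1: x=-0.002, v=-0.229, θ₁=-0.049, ω₁=0.342, θ₂=0.046, ω₂=0.024
apply F[1]=-15.000 → step 2: x=-0.009, v=-0.459, θ₁=-0.038, ω₁=0.689, θ₂=0.047, ω₂=0.046
apply F[2]=-15.000 → step 3: x=-0.021, v=-0.692, θ₁=-0.021, ω₁=1.045, θ₂=0.048, ω₂=0.064
apply F[3]=-15.000 → step 4: x=-0.037, v=-0.928, θ₁=0.004, ω₁=1.415, θ₂=0.049, ω₂=0.076
apply F[4]=-1.326 → step 5: x=-0.056, v=-0.952, θ₁=0.032, ω₁=1.457, θ₂=0.051, ω₂=0.082
apply F[5]=+6.347 → step 6: x=-0.074, v=-0.859, θ₁=0.060, ω₁=1.323, θ₂=0.053, ω₂=0.084
apply F[6]=+10.038 → step 7: x=-0.089, v=-0.711, θ₁=0.084, ω₁=1.113, θ₂=0.054, ω₂=0.079
apply F[7]=+11.544 → step 8: x=-0.102, v=-0.545, θ₁=0.104, ω₁=0.882, θ₂=0.056, ω₂=0.070
apply F[8]=+11.927 → step 9: x=-0.111, v=-0.376, θ₁=0.120, ω₁=0.653, θ₂=0.057, ω₂=0.056
apply F[9]=+11.718 → step 10: x=-0.117, v=-0.214, θ₁=0.131, ω₁=0.440, θ₂=0.058, ω₂=0.039
apply F[10]=+11.167 → step 11: x=-0.120, v=-0.062, θ₁=0.137, ω₁=0.247, θ₂=0.059, ω₂=0.020
apply F[11]=+10.389 → step 12: x=-0.120, v=0.077, θ₁=0.141, ω₁=0.076, θ₂=0.059, ω₂=-0.000
apply F[12]=+9.453 → step 13: x=-0.117, v=0.201, θ₁=0.141, ω₁=-0.070, θ₂=0.059, ω₂=-0.021
apply F[13]=+8.418 → step 14: x=-0.112, v=0.308, θ₁=0.138, ω₁=-0.192, θ₂=0.058, ω₂=-0.041
apply F[14]=+7.338 → step 15: x=-0.105, v=0.400, θ₁=0.133, ω₁=-0.290, θ₂=0.057, ω₂=-0.060
apply F[15]=+6.265 → step 16: x=-0.096, v=0.476, θ₁=0.127, ω₁=-0.366, θ₂=0.056, ω₂=-0.078
apply F[16]=+5.244 → step 17: x=-0.086, v=0.537, θ₁=0.119, ω₁=-0.421, θ₂=0.054, ω₂=-0.095
apply F[17]=+4.307 → step 18: x=-0.075, v=0.586, θ₁=0.110, ω₁=-0.459, θ₂=0.052, ω₂=-0.109
apply F[18]=+3.472 → step 19: x=-0.063, v=0.622, θ₁=0.101, ω₁=-0.481, θ₂=0.050, ω₂=-0.122
apply F[19]=+2.745 → step 20: x=-0.050, v=0.649, θ₁=0.091, ω₁=-0.492, θ₂=0.047, ω₂=-0.133
apply F[20]=+2.121 → step 21: x=-0.037, v=0.668, θ₁=0.081, ω₁=-0.493, θ₂=0.044, ω₂=-0.142
apply F[21]=+1.588 → step 22: x=-0.023, v=0.680, θ₁=0.071, ω₁=-0.487, θ₂=0.041, ω₂=-0.150
apply F[22]=+1.134 → step 23: x=-0.010, v=0.687, θ₁=0.062, ω₁=-0.475, θ₂=0.038, ω₂=-0.156
apply F[23]=+0.745 → step 24: x=0.004, v=0.689, θ₁=0.052, ω₁=-0.460, θ₂=0.035, ω₂=-0.161
apply F[24]=+0.411 → step 25: x=0.018, v=0.687, θ₁=0.043, ω₁=-0.441, θ₂=0.032, ω₂=-0.164
apply F[25]=+0.120 → step 26: x=0.032, v=0.683, θ₁=0.035, ω₁=-0.421, θ₂=0.029, ω₂=-0.166
apply F[26]=-0.135 → step 27: x=0.045, v=0.675, θ₁=0.027, ω₁=-0.400, θ₂=0.025, ω₂=-0.167
apply F[27]=-0.360 → step 28: x=0.059, v=0.666, θ₁=0.019, ω₁=-0.377, θ₂=0.022, ω₂=-0.167
apply F[28]=-0.558 → step 29: x=0.072, v=0.654, θ₁=0.012, ω₁=-0.355, θ₂=0.019, ω₂=-0.166
apply F[29]=-0.735 → step 30: x=0.085, v=0.641, θ₁=0.005, ω₁=-0.332, θ₂=0.015, ω₂=-0.164
apply F[30]=-0.891 → step 31: x=0.098, v=0.627, θ₁=-0.002, ω₁=-0.309, θ₂=0.012, ω₂=-0.161
apply F[31]=-1.030 → step 32: x=0.110, v=0.611, θ₁=-0.008, ω₁=-0.287, θ₂=0.009, ω₂=-0.157
apply F[32]=-1.151 → step 33: x=0.122, v=0.595, θ₁=-0.013, ω₁=-0.265, θ₂=0.006, ω₂=-0.153
apply F[33]=-1.257 → step 34: x=0.134, v=0.577, θ₁=-0.018, ω₁=-0.243, θ₂=0.003, ω₂=-0.148
apply F[34]=-1.349 → step 35: x=0.145, v=0.560, θ₁=-0.023, ω₁=-0.223, θ₂=-0.000, ω₂=-0.143
apply F[35]=-1.428 → step 36: x=0.156, v=0.541, θ₁=-0.027, ω₁=-0.202, θ₂=-0.003, ω₂=-0.138
apply F[36]=-1.494 → step 37: x=0.167, v=0.523, θ₁=-0.031, ω₁=-0.183, θ₂=-0.006, ω₂=-0.132
apply F[37]=-1.548 → step 38: x=0.177, v=0.504, θ₁=-0.035, ω₁=-0.165, θ₂=-0.008, ω₂=-0.126
apply F[38]=-1.593 → step 39: x=0.187, v=0.485, θ₁=-0.038, ω₁=-0.147, θ₂=-0.011, ω₂=-0.120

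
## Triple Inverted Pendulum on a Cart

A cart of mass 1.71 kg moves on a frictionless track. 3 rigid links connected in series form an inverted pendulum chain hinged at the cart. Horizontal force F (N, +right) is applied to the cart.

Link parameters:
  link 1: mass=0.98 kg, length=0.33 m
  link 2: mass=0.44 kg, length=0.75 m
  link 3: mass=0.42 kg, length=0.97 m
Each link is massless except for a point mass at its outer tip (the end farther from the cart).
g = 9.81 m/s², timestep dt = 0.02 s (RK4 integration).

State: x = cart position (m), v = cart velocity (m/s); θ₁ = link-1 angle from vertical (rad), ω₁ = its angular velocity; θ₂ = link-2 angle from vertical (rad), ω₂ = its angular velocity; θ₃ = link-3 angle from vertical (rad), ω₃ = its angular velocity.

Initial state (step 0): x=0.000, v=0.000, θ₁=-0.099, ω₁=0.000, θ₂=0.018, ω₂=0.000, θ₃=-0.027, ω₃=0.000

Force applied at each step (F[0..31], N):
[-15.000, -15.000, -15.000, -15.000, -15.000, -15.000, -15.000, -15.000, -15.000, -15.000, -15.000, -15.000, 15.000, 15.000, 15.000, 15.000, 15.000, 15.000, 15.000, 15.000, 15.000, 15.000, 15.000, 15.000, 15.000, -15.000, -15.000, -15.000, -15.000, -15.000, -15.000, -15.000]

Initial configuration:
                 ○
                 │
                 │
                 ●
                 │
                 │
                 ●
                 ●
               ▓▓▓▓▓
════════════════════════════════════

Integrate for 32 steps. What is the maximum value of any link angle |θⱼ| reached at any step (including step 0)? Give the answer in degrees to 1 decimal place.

apply F[0]=-15.000 → step 1: x=-0.002, v=-0.154, θ₁=-0.096, ω₁=0.342, θ₂=0.019, ω₂=0.072, θ₃=-0.027, ω₃=-0.019
apply F[1]=-15.000 → step 2: x=-0.006, v=-0.309, θ₁=-0.085, ω₁=0.697, θ₂=0.021, ω₂=0.141, θ₃=-0.028, ω₃=-0.038
apply F[2]=-15.000 → step 3: x=-0.014, v=-0.468, θ₁=-0.068, ω₁=1.078, θ₂=0.024, ω₂=0.204, θ₃=-0.029, ω₃=-0.058
apply F[3]=-15.000 → step 4: x=-0.025, v=-0.632, θ₁=-0.042, ω₁=1.500, θ₂=0.029, ω₂=0.257, θ₃=-0.030, ω₃=-0.080
apply F[4]=-15.000 → step 5: x=-0.039, v=-0.802, θ₁=-0.007, ω₁=1.975, θ₂=0.034, ω₂=0.296, θ₃=-0.032, ω₃=-0.102
apply F[5]=-15.000 → step 6: x=-0.057, v=-0.980, θ₁=0.038, ω₁=2.512, θ₂=0.041, ω₂=0.320, θ₃=-0.034, ω₃=-0.125
apply F[6]=-15.000 → step 7: x=-0.078, v=-1.164, θ₁=0.094, ω₁=3.114, θ₂=0.047, ω₂=0.326, θ₃=-0.037, ω₃=-0.145
apply F[7]=-15.000 → step 8: x=-0.104, v=-1.352, θ₁=0.162, ω₁=3.771, θ₂=0.054, ω₂=0.319, θ₃=-0.040, ω₃=-0.161
apply F[8]=-15.000 → step 9: x=-0.133, v=-1.536, θ₁=0.245, ω₁=4.451, θ₂=0.060, ω₂=0.310, θ₃=-0.043, ω₃=-0.169
apply F[9]=-15.000 → step 10: x=-0.165, v=-1.707, θ₁=0.340, ω₁=5.110, θ₂=0.066, ω₂=0.316, θ₃=-0.047, ω₃=-0.166
apply F[10]=-15.000 → step 11: x=-0.201, v=-1.856, θ₁=0.449, ω₁=5.701, θ₂=0.073, ω₂=0.359, θ₃=-0.050, ω₃=-0.152
apply F[11]=-15.000 → step 12: x=-0.239, v=-1.976, θ₁=0.568, ω₁=6.201, θ₂=0.081, ω₂=0.454, θ₃=-0.053, ω₃=-0.127
apply F[12]=+15.000 → step 13: x=-0.277, v=-1.805, θ₁=0.691, ω₁=6.136, θ₂=0.090, ω₂=0.447, θ₃=-0.055, ω₃=-0.128
apply F[13]=+15.000 → step 14: x=-0.311, v=-1.634, θ₁=0.814, ω₁=6.172, θ₂=0.099, ω₂=0.437, θ₃=-0.058, ω₃=-0.129
apply F[14]=+15.000 → step 15: x=-0.342, v=-1.460, θ₁=0.938, ω₁=6.290, θ₂=0.107, ω₂=0.434, θ₃=-0.060, ω₃=-0.129
apply F[15]=+15.000 → step 16: x=-0.370, v=-1.278, θ₁=1.066, ω₁=6.482, θ₂=0.116, ω₂=0.446, θ₃=-0.063, ω₃=-0.127
apply F[16]=+15.000 → step 17: x=-0.393, v=-1.085, θ₁=1.198, ω₁=6.745, θ₂=0.125, ω₂=0.483, θ₃=-0.065, ω₃=-0.123
apply F[17]=+15.000 → step 18: x=-0.413, v=-0.875, θ₁=1.336, ω₁=7.085, θ₂=0.136, ω₂=0.555, θ₃=-0.068, ω₃=-0.116
apply F[18]=+15.000 → step 19: x=-0.428, v=-0.645, θ₁=1.482, ω₁=7.514, θ₂=0.148, ω₂=0.674, θ₃=-0.070, ω₃=-0.109
apply F[19]=+15.000 → step 20: x=-0.438, v=-0.388, θ₁=1.638, ω₁=8.057, θ₂=0.163, ω₂=0.856, θ₃=-0.072, ω₃=-0.101
apply F[20]=+15.000 → step 21: x=-0.443, v=-0.096, θ₁=1.805, ω₁=8.752, θ₂=0.183, ω₂=1.128, θ₃=-0.074, ω₃=-0.097
apply F[21]=+15.000 → step 22: x=-0.442, v=0.243, θ₁=1.989, ω₁=9.663, θ₂=0.209, ω₂=1.528, θ₃=-0.076, ω₃=-0.101
apply F[22]=+15.000 → step 23: x=-0.433, v=0.643, θ₁=2.194, ω₁=10.892, θ₂=0.245, ω₂=2.123, θ₃=-0.078, ω₃=-0.127
apply F[23]=+15.000 → step 24: x=-0.416, v=1.125, θ₁=2.428, ω₁=12.591, θ₂=0.296, ω₂=3.035, θ₃=-0.082, ω₃=-0.209
apply F[24]=+15.000 → step 25: x=-0.388, v=1.684, θ₁=2.702, ω₁=14.910, θ₂=0.370, ω₂=4.473, θ₃=-0.088, ω₃=-0.438
apply F[25]=-15.000 → step 26: x=-0.352, v=1.844, θ₁=3.017, ω₁=16.484, θ₂=0.481, ω₂=6.619, θ₃=-0.101, ω₃=-0.991
apply F[26]=-15.000 → step 27: x=-0.317, v=1.615, θ₁=3.350, ω₁=16.478, θ₂=0.633, ω₂=8.514, θ₃=-0.128, ω₃=-1.659
apply F[27]=-15.000 → step 28: x=-0.289, v=1.086, θ₁=3.666, ω₁=14.948, θ₂=0.814, ω₂=9.419, θ₃=-0.165, ω₃=-1.912
apply F[28]=-15.000 → step 29: x=-0.273, v=0.560, θ₁=3.947, ω₁=13.238, θ₂=1.005, ω₂=9.633, θ₃=-0.201, ω₃=-1.633
apply F[29]=-15.000 → step 30: x=-0.266, v=0.137, θ₁=4.198, ω₁=11.858, θ₂=1.198, ω₂=9.642, θ₃=-0.228, ω₃=-1.026
apply F[30]=-15.000 → step 31: x=-0.267, v=-0.185, θ₁=4.424, ω₁=10.798, θ₂=1.391, ω₂=9.664, θ₃=-0.241, ω₃=-0.231
apply F[31]=-15.000 → step 32: x=-0.273, v=-0.420, θ₁=4.631, ω₁=9.955, θ₂=1.585, ω₂=9.770, θ₃=-0.236, ω₃=0.694
Max |angle| over trajectory = 4.631 rad = 265.3°.

Answer: 265.3°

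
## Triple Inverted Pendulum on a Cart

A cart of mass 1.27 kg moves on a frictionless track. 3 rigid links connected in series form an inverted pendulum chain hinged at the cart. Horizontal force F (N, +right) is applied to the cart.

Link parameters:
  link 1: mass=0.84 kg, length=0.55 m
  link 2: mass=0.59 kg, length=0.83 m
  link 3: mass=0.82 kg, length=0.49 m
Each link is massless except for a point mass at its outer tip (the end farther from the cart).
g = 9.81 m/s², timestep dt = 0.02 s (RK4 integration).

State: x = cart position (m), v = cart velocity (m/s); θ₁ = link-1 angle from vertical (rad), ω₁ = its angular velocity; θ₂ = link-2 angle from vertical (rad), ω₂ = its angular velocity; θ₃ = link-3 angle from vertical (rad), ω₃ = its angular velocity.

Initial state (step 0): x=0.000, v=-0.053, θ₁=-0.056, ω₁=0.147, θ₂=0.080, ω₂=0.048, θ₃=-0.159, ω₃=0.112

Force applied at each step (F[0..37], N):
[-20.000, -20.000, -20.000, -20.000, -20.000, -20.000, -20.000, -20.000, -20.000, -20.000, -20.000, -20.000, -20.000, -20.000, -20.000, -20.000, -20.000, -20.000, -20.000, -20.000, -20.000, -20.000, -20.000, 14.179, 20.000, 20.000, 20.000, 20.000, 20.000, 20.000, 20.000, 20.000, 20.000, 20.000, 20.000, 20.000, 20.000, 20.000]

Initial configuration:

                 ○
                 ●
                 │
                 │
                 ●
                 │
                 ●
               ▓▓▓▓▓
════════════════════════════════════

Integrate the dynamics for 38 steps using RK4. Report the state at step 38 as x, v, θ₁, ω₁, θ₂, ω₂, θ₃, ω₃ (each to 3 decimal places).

Answer: x=-1.281, v=1.833, θ₁=3.167, ω₁=-6.927, θ₂=2.775, ω₂=12.926, θ₃=2.777, ω₃=10.980

Derivation:
apply F[0]=-20.000 → step 1: x=-0.004, v=-0.350, θ₁=-0.049, ω₁=0.590, θ₂=0.083, ω₂=0.204, θ₃=-0.159, ω₃=-0.105
apply F[1]=-20.000 → step 2: x=-0.014, v=-0.651, θ₁=-0.032, ω₁=1.054, θ₂=0.088, ω₂=0.350, θ₃=-0.163, ω₃=-0.316
apply F[2]=-20.000 → step 3: x=-0.030, v=-0.960, θ₁=-0.006, ω₁=1.554, θ₂=0.096, ω₂=0.477, θ₃=-0.172, ω₃=-0.517
apply F[3]=-20.000 → step 4: x=-0.052, v=-1.277, θ₁=0.030, ω₁=2.098, θ₂=0.107, ω₂=0.577, θ₃=-0.184, ω₃=-0.695
apply F[4]=-20.000 → step 5: x=-0.081, v=-1.602, θ₁=0.078, ω₁=2.688, θ₂=0.119, ω₂=0.640, θ₃=-0.199, ω₃=-0.831
apply F[5]=-20.000 → step 6: x=-0.117, v=-1.926, θ₁=0.138, ω₁=3.309, θ₂=0.132, ω₂=0.665, θ₃=-0.216, ω₃=-0.900
apply F[6]=-20.000 → step 7: x=-0.158, v=-2.237, θ₁=0.210, ω₁=3.925, θ₂=0.146, ω₂=0.657, θ₃=-0.234, ω₃=-0.876
apply F[7]=-20.000 → step 8: x=-0.206, v=-2.519, θ₁=0.295, ω₁=4.489, θ₂=0.159, ω₂=0.638, θ₃=-0.251, ω₃=-0.744
apply F[8]=-20.000 → step 9: x=-0.259, v=-2.760, θ₁=0.389, ω₁=4.959, θ₂=0.171, ω₂=0.636, θ₃=-0.263, ω₃=-0.513
apply F[9]=-20.000 → step 10: x=-0.316, v=-2.954, θ₁=0.492, ω₁=5.316, θ₂=0.184, ω₂=0.676, θ₃=-0.271, ω₃=-0.211
apply F[10]=-20.000 → step 11: x=-0.377, v=-3.104, θ₁=0.601, ω₁=5.569, θ₂=0.199, ω₂=0.774, θ₃=-0.272, ω₃=0.128
apply F[11]=-20.000 → step 12: x=-0.440, v=-3.216, θ₁=0.714, ω₁=5.741, θ₂=0.216, ω₂=0.930, θ₃=-0.266, ω₃=0.476
apply F[12]=-20.000 → step 13: x=-0.505, v=-3.298, θ₁=0.830, ω₁=5.858, θ₂=0.236, ω₂=1.140, θ₃=-0.253, ω₃=0.820
apply F[13]=-20.000 → step 14: x=-0.572, v=-3.357, θ₁=0.948, ω₁=5.939, θ₂=0.262, ω₂=1.395, θ₃=-0.233, ω₃=1.153
apply F[14]=-20.000 → step 15: x=-0.639, v=-3.396, θ₁=1.068, ω₁=5.996, θ₂=0.292, ω₂=1.690, θ₃=-0.207, ω₃=1.475
apply F[15]=-20.000 → step 16: x=-0.707, v=-3.419, θ₁=1.188, ω₁=6.036, θ₂=0.329, ω₂=2.016, θ₃=-0.174, ω₃=1.792
apply F[16]=-20.000 → step 17: x=-0.776, v=-3.427, θ₁=1.309, ω₁=6.059, θ₂=0.373, ω₂=2.368, θ₃=-0.135, ω₃=2.109
apply F[17]=-20.000 → step 18: x=-0.844, v=-3.424, θ₁=1.430, ω₁=6.063, θ₂=0.424, ω₂=2.742, θ₃=-0.090, ω₃=2.434
apply F[18]=-20.000 → step 19: x=-0.913, v=-3.412, θ₁=1.552, ω₁=6.043, θ₂=0.483, ω₂=3.132, θ₃=-0.038, ω₃=2.777
apply F[19]=-20.000 → step 20: x=-0.981, v=-3.394, θ₁=1.672, ω₁=5.990, θ₂=0.550, ω₂=3.533, θ₃=0.022, ω₃=3.146
apply F[20]=-20.000 → step 21: x=-1.048, v=-3.373, θ₁=1.791, ω₁=5.891, θ₂=0.624, ω₂=3.937, θ₃=0.089, ω₃=3.553
apply F[21]=-20.000 → step 22: x=-1.116, v=-3.356, θ₁=1.907, ω₁=5.730, θ₂=0.707, ω₂=4.337, θ₃=0.164, ω₃=4.006
apply F[22]=-20.000 → step 23: x=-1.183, v=-3.346, θ₁=2.020, ω₁=5.490, θ₂=0.798, ω₂=4.723, θ₃=0.249, ω₃=4.518
apply F[23]=+14.179 → step 24: x=-1.246, v=-2.992, θ₁=2.130, ω₁=5.587, θ₂=0.892, ω₂=4.762, θ₃=0.344, ω₃=4.982
apply F[24]=+20.000 → step 25: x=-1.302, v=-2.560, θ₁=2.244, ω₁=5.783, θ₂=0.988, ω₂=4.772, θ₃=0.449, ω₃=5.461
apply F[25]=+20.000 → step 26: x=-1.348, v=-2.108, θ₁=2.362, ω₁=5.997, θ₂=1.084, ω₂=4.830, θ₃=0.563, ω₃=5.970
apply F[26]=+20.000 → step 27: x=-1.386, v=-1.639, θ₁=2.484, ω₁=6.203, θ₂=1.181, ω₂=4.948, θ₃=0.688, ω₃=6.513
apply F[27]=+20.000 → step 28: x=-1.414, v=-1.161, θ₁=2.609, ω₁=6.359, θ₂=1.282, ω₂=5.138, θ₃=0.824, ω₃=7.090
apply F[28]=+20.000 → step 29: x=-1.432, v=-0.690, θ₁=2.737, ω₁=6.408, θ₂=1.387, ω₂=5.407, θ₃=0.971, ω₃=7.699
apply F[29]=+20.000 → step 30: x=-1.442, v=-0.243, θ₁=2.865, ω₁=6.277, θ₂=1.499, ω₂=5.745, θ₃=1.132, ω₃=8.332
apply F[30]=+20.000 → step 31: x=-1.442, v=0.163, θ₁=2.987, ω₁=5.895, θ₂=1.617, ω₂=6.131, θ₃=1.305, ω₃=8.973
apply F[31]=+20.000 → step 32: x=-1.435, v=0.521, θ₁=3.098, ω₁=5.211, θ₂=1.744, ω₂=6.539, θ₃=1.490, ω₃=9.595
apply F[32]=+20.000 → step 33: x=-1.422, v=0.833, θ₁=3.193, ω₁=4.209, θ₂=1.879, ω₂=6.966, θ₃=1.688, ω₃=10.162
apply F[33]=+20.000 → step 34: x=-1.402, v=1.109, θ₁=3.265, ω₁=2.891, θ₂=2.023, ω₂=7.447, θ₃=1.896, ω₃=10.631
apply F[34]=+20.000 → step 35: x=-1.378, v=1.353, θ₁=3.307, ω₁=1.247, θ₂=2.178, ω₂=8.074, θ₃=2.112, ω₃=10.962
apply F[35]=+20.000 → step 36: x=-1.348, v=1.558, θ₁=3.312, ω₁=-0.800, θ₂=2.348, ω₂=9.005, θ₃=2.334, ω₃=11.126
apply F[36]=+20.000 → step 37: x=-1.316, v=1.706, θ₁=3.271, ω₁=-3.466, θ₂=2.542, ω₂=10.515, θ₃=2.556, ω₃=11.105
apply F[37]=+20.000 → step 38: x=-1.281, v=1.833, θ₁=3.167, ω₁=-6.927, θ₂=2.775, ω₂=12.926, θ₃=2.777, ω₃=10.980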